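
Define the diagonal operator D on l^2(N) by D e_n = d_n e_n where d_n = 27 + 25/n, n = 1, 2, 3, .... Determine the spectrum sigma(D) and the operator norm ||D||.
sigma(D) = {27 + 25/n : n ≥ 1} ∪ {27}; ||D|| = 52

A bounded diagonal operator on l^2 with diagonal entries d_n has spectrum equal to the closure of {d_n : n ≥ 1}: every d_n is an eigenvalue (with eigenvector e_n), so {d_n} ⊂ sigma(D); the spectrum is closed, so its closure is too; and for lambda not in the closure, (D - lambda I) has bounded inverse (the diagonal entries 1/(d_n - lambda) are bounded). For our sequence d_n = 27 + 25/n, n = 1, 2, 3, ...:
  - {d_n} = {27 + 25/n : n ≥ 1}; the only limit point is 27
  - closure = {27 + 25/n : n ≥ 1} ∪ {27}
For the norm: a diagonal operator has ||D|| = sup_n |d_n|. Here d_n = 27 + 25/n is positive and decreasing, so sup_n |d_n| = d_1 = 27 + 25 = 52. So ||D|| = 52.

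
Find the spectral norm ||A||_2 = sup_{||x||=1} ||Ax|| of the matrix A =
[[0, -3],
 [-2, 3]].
||A||_2 = sqrt((22 + sqrt(340))/2) ≈ 4.4966 (= sqrt(largest eigenvalue of A^T A))

||A||_2 = sigma_max(A) = sqrt(lambda_max(A^T A)). Form the symmetric matrix M = A^T A =
[[4, -6],
 [-6, 18]].
Its characteristic polynomial (trace, determinant of M give the coefficients) is
  p(λ) = det(λ I - M) = λ^2 - 22λ + 36.
For λ^2 - 22λ + 36 the discriminant is 340. It is nonnegative but not a perfect square, so the roots are real and irrational: λ = (22 ± sqrt(340))/2 ≈ 20.2195, 1.7805.
So the eigenvalues of A^T A are ≈ 1.7805, 20.2195 (all ≥ 0, as they must be for A^T A). The largest is λ_max = (22 + sqrt(340))/2 ≈ 20.2195, hence ||A||_2 = sqrt(λ_max) = sqrt((22 + sqrt(340))/2) ≈ 4.4966.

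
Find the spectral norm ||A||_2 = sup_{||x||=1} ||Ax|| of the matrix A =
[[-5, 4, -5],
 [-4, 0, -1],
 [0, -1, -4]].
||A||_2 ≈ 8.9823 (= sqrt(largest eigenvalue of A^T A))

||A||_2 = sigma_max(A) = sqrt(lambda_max(A^T A)). Form the symmetric matrix M = A^T A =
[[41, -20, 29],
 [-20, 17, -16],
 [29, -16, 42]].
Its characteristic polynomial (trace, sum of principal 2x2 minors, determinant of M give the coefficients) is
  p(λ) = det(λ I - M) = λ^3 - 100λ^2 + 1636λ - 6241.
No integer candidate from the rational root theorem (±divisors of 6241) is a root, so the roots are irrational. The cubic discriminant is Δ = 1612814789 > 0, so there are three distinct real roots. p(5) = -436 and p(6) = 191 have opposite signs, so a root lies in (5, 6); Newton's method refines it to λ ≈ 5.6658. p(13) = 324 and p(14) = -193 have opposite signs, so a root lies in (13, 14); Newton's method refines it to λ ≈ 13.6527. p(80) = -3361 and p(81) = 1616 have opposite signs, so a root lies in (80, 81); Newton's method refines it to λ ≈ 80.6815. Check (Vieta): the three roots sum to 100, matching tr M = 100.
So the eigenvalues of A^T A are ≈ 5.6658, 13.6527, 80.6815 (all ≥ 0, as they must be for A^T A). The largest is λ_max ≈ 80.6815, hence ||A||_2 = sqrt(λ_max) ≈ 8.9823.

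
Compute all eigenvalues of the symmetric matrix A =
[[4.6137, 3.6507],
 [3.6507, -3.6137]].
sigma(A) ≈ {-5, 6}

A is real symmetric, so its spectrum consists of real eigenvalues. Expanding the characteristic polynomial of the displayed matrix gives
  det(λ I - A) = p(λ) = λ^2 + (-1)λ + (-30).
Solving p(λ) = 0 yields eigenvalues ≈ -5, 6. (A is shown rounded to 4 decimals, so these recover the underlying integer eigenvalues to within that precision.)
Verification: the trace of A = 1 equals the sum of eigenvalues 1, and det(A) ≈ -30.0001 matches the eigenvalue product -30.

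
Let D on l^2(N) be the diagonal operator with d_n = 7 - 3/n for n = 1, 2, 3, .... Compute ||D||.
||D|| = 7

For a diagonal operator on l^2 with entries d_n, ||D|| = sup_n |d_n|. Here d_1 = 4, d_2 = 11/2, ..., and d_n = 7 - 3/n increases monotonically toward 7. All terms lie in [4, 7), so |d_n| = d_n and the supremum is the limit 7, which is not attained by any individual d_n. Hence ||D|| = 7.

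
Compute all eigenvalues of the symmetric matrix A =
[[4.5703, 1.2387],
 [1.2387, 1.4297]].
sigma(A) ≈ {1, 5}

A is real symmetric, so its spectrum consists of real eigenvalues. Expanding the characteristic polynomial of the displayed matrix gives
  det(λ I - A) = p(λ) = λ^2 + (-6)λ + (5).
Solving p(λ) = 0 yields eigenvalues ≈ 1, 5. (A is shown rounded to 4 decimals, so these recover the underlying integer eigenvalues to within that precision.)
Verification: the trace of A = 6 equals the sum of eigenvalues 6, and det(A) ≈ 4.9998 matches the eigenvalue product 5.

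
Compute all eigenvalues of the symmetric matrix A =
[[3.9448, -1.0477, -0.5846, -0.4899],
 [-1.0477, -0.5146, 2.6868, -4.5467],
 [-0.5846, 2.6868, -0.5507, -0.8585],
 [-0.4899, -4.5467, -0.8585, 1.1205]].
sigma(A) ≈ {-5, -1, 4, 6}

A is real symmetric, so its spectrum consists of real eigenvalues. Expanding the characteristic polynomial of the displayed matrix gives
  det(λ I - A) = p(λ) = λ^4 + (-4)λ^3 + (-31)λ^2 + (94.0015)λ + (120).
Solving p(λ) = 0 yields eigenvalues ≈ -5, -1, 4, 6. (A is shown rounded to 4 decimals, so these recover the underlying integer eigenvalues to within that precision.)
Verification: the trace of A = 4 equals the sum of eigenvalues 4, and det(A) ≈ 119.9990 matches the eigenvalue product 120.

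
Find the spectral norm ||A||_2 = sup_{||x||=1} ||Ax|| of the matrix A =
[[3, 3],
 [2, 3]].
||A||_2 = sqrt((31 + sqrt(925))/2) ≈ 5.5414 (= sqrt(largest eigenvalue of A^T A))

||A||_2 = sigma_max(A) = sqrt(lambda_max(A^T A)). Form the symmetric matrix M = A^T A =
[[13, 15],
 [15, 18]].
Its characteristic polynomial (trace, determinant of M give the coefficients) is
  p(λ) = det(λ I - M) = λ^2 - 31λ + 9.
For λ^2 - 31λ + 9 the discriminant is 925. It is nonnegative but not a perfect square, so the roots are real and irrational: λ = (31 ± sqrt(925))/2 ≈ 30.7069, 0.2931.
So the eigenvalues of A^T A are ≈ 0.2931, 30.7069 (all ≥ 0, as they must be for A^T A). The largest is λ_max = (31 + sqrt(925))/2 ≈ 30.7069, hence ||A||_2 = sqrt(λ_max) = sqrt((31 + sqrt(925))/2) ≈ 5.5414.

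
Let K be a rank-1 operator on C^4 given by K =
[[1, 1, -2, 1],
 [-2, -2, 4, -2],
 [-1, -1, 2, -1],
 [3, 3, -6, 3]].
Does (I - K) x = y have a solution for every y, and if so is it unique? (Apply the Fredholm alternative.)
(I - K) is invertible (det(I - K) = -3 ≠ 0), so for every y in C^4 the equation (I - K) x = y has a unique solution.

K has rank 1, so it is an outer product K = u v^T: every row of K is a multiple of one row vector. Reading off the entries, u = (1, -2, -1, 3) and v = (1, 1, -2, 1) (row i of K equals u_i·v^T). A rank-one matrix u v^T satisfies K u = u (v·u) and kills the (3)-dimensional subspace v^⊥, so its characteristic polynomial is lambda^3 (lambda - v·u) with v·u = tr K = 4. Hence the eigenvalues of I - K are 1 (multiplicity 3) and 1 - (4) = -3, so det(I - K) = -3. (Direct check: I - K =
[[0, -1, 2, -1],
 [2, 3, -4, 2],
 [1, 1, -1, 1],
 [-3, -3, 6, -2]]
has determinant -3.) The finite-dimensional Fredholm alternative says: either (I - K) is invertible, or ker(I - K) ≠ {0} and then range(I - K) = ker((I - K)^*)^⊥, with dim ker(I - K) = dim ker((I - K)^*). Since det(I - K) ≠ 0, 1 is not an eigenvalue of K and ker(I - K) = {0}, so we are in the first case: for every y there is a unique x = (I - K)^(-1) y. Explicitly, by the Sherman–Morrison formula, (I - u v^T)^(-1) = I + u v^T/(1 - v·u), i.e. (I - K)^(-1) = I + K/(-3).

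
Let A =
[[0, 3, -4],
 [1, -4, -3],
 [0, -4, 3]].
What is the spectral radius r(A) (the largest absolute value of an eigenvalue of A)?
r(A) ≈ 5.599

The eigenvalues of A are the roots of its characteristic polynomial. With M = A (coefficients from the trace, the sum of principal 2x2 minors, and det A):
  p(λ) = det(λ I - M) = λ^3 + λ^2 - 27λ - 7.
No integer candidate from the rational root theorem (±divisors of 7) is a root, so the roots are irrational. The cubic discriminant is Δ = 81568 > 0, so there are three distinct real roots. p(-6) = -25 and p(-5) = 28 have opposite signs, so a root lies in (-6, -5); Newton's method refines it to λ ≈ -5.599. p(-1) = 20 and p(0) = -7 have opposite signs, so a root lies in (-1, 0); Newton's method refines it to λ ≈ -0.2574. p(4) = -35 and p(5) = 8 have opposite signs, so a root lies in (4, 5); Newton's method refines it to λ ≈ 4.8564. Check (Vieta): the three roots sum to -1, matching tr M = -1.
Thus the eigenvalues (to 4 decimals) are -5.599 (modulus 5.599); -0.2574 (modulus 0.2574); 4.8564 (modulus 4.8564). The spectral radius is the largest modulus: r(A) ≈ 5.599. (Cross-check: r(A) ≤ ||A||_2 ≈ 7.0739; equality holds whenever A is normal, though it can also hold for some non-normal A.)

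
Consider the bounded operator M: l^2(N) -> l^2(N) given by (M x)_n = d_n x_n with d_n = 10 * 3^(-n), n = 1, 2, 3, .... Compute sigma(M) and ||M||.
sigma(M) = {10 * 3^(-n) : n ≥ 1} ∪ {0}; ||M|| = 10/3

A bounded diagonal operator on l^2 with diagonal entries d_n has spectrum equal to the closure of {d_n : n ≥ 1}: every d_n is an eigenvalue (with eigenvector e_n), so {d_n} ⊂ sigma(M); the spectrum is closed, so its closure is too; and for lambda not in the closure, (M - lambda I) has bounded inverse (the diagonal entries 1/(d_n - lambda) are bounded). For our sequence d_n = 10 * 3^(-n), n = 1, 2, 3, ...:
  - {d_n} = {10 * 3^(-n) : n ≥ 1}; the only limit point is 0
  - closure = {10 * 3^(-n) : n ≥ 1} ∪ {0}
For the norm: a diagonal operator has ||M|| = sup_n |d_n|. Here d_n = 10 * 3^(-n) is positive and decreasing, so sup_n |d_n| = d_1 = 10/3. So ||M|| = 10/3.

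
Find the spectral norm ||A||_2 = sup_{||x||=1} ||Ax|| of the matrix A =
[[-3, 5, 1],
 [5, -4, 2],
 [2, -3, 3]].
||A||_2 ≈ 9.4621 (= sqrt(largest eigenvalue of A^T A))

||A||_2 = sigma_max(A) = sqrt(lambda_max(A^T A)). Form the symmetric matrix M = A^T A =
[[38, -41, 13],
 [-41, 50, -12],
 [13, -12, 14]].
Its characteristic polynomial (trace, sum of principal 2x2 minors, determinant of M give the coefficients) is
  p(λ) = det(λ I - M) = λ^3 - 102λ^2 + 1138λ - 1936.
No integer candidate from the rational root theorem (±divisors of 1936) is a root, so the roots are irrational. The cubic discriminant is Δ = 3304420592 > 0, so there are three distinct real roots. p(2) = -60 and p(3) = 587 have opposite signs, so a root lies in (2, 3); Newton's method refines it to λ ≈ 2.0817. p(10) = 244 and p(11) = -429 have opposite signs, so a root lies in (10, 11); Newton's method refines it to λ ≈ 10.3875. p(89) = -3627 and p(90) = 3284 have opposite signs, so a root lies in (89, 90); Newton's method refines it to λ ≈ 89.5308. Check (Vieta): the three roots sum to 102, matching tr M = 102.
So the eigenvalues of A^T A are ≈ 2.0817, 10.3875, 89.5308 (all ≥ 0, as they must be for A^T A). The largest is λ_max ≈ 89.5308, hence ||A||_2 = sqrt(λ_max) ≈ 9.4621.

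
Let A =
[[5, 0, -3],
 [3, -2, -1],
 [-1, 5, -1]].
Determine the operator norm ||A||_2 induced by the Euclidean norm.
||A||_2 ≈ 6.9155 (= sqrt(largest eigenvalue of A^T A))

||A||_2 = sigma_max(A) = sqrt(lambda_max(A^T A)). Form the symmetric matrix M = A^T A =
[[35, -11, -17],
 [-11, 29, -3],
 [-17, -3, 11]].
Its characteristic polynomial (trace, sum of principal 2x2 minors, determinant of M give the coefficients) is
  p(λ) = det(λ I - M) = λ^3 - 75λ^2 + 1300λ - 16.
No integer candidate from the rational root theorem (±divisors of 16) is a root, so the roots are irrational. The cubic discriminant is Δ = 719323088 > 0, so there are three distinct real roots. p(0) = -16 and p(1) = 1210 have opposite signs, so a root lies in (0, 1); Newton's method refines it to λ ≈ 0.0123. p(27) = 92 and p(28) = -464 have opposite signs, so a root lies in (27, 28); Newton's method refines it to λ ≈ 27.1637. p(47) = -768 and p(48) = 176 have opposite signs, so a root lies in (47, 48); Newton's method refines it to λ ≈ 47.824. Check (Vieta): the three roots sum to 75, matching tr M = 75.
So the eigenvalues of A^T A are ≈ 0.0123, 27.1637, 47.824 (all ≥ 0, as they must be for A^T A). The largest is λ_max ≈ 47.824, hence ||A||_2 = sqrt(λ_max) ≈ 6.9155.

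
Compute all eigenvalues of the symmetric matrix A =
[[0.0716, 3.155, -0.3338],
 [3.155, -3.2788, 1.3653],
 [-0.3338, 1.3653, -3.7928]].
sigma(A) ≈ {-6, -3, 2}

A is real symmetric, so its spectrum consists of real eigenvalues. Expanding the characteristic polynomial of the displayed matrix gives
  det(λ I - A) = p(λ) = λ^3 + (7)λ^2 + (0)λ + (-36).
Solving p(λ) = 0 yields eigenvalues ≈ -6, -3, 2. (A is shown rounded to 4 decimals, so these recover the underlying integer eigenvalues to within that precision.)
Verification: the trace of A = -7 equals the sum of eigenvalues -7, and det(A) ≈ 36.0002 matches the eigenvalue product 36.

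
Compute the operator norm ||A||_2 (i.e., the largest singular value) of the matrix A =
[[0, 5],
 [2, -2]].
||A||_2 = sqrt((33 + sqrt(689))/2) ≈ 5.4428 (= sqrt(largest eigenvalue of A^T A))

||A||_2 = sigma_max(A) = sqrt(lambda_max(A^T A)). Form the symmetric matrix M = A^T A =
[[4, -4],
 [-4, 29]].
Its characteristic polynomial (trace, determinant of M give the coefficients) is
  p(λ) = det(λ I - M) = λ^2 - 33λ + 100.
For λ^2 - 33λ + 100 the discriminant is 689. It is nonnegative but not a perfect square, so the roots are real and irrational: λ = (33 ± sqrt(689))/2 ≈ 29.6244, 3.3756.
So the eigenvalues of A^T A are ≈ 3.3756, 29.6244 (all ≥ 0, as they must be for A^T A). The largest is λ_max = (33 + sqrt(689))/2 ≈ 29.6244, hence ||A||_2 = sqrt(λ_max) = sqrt((33 + sqrt(689))/2) ≈ 5.4428.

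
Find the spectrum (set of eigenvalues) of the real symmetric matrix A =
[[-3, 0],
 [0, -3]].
sigma(A) ≈ {-3} (-3 with multiplicity 2)

A is real symmetric, so its spectrum consists of real eigenvalues. Expanding the characteristic polynomial of the displayed matrix gives
  det(λ I - A) = p(λ) = λ^2 + (6)λ + (9).
Solving p(λ) = 0 yields eigenvalues ≈ -3, -3. (A is shown rounded to 4 decimals, so these recover the underlying integer eigenvalues to within that precision.)
Verification: the trace of A = -6 equals the sum of eigenvalues -6, and det(A) ≈ 9.0000 matches the eigenvalue product 9.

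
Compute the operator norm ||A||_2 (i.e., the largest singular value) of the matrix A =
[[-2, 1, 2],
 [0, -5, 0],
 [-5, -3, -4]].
||A||_2 ≈ 7.5642 (= sqrt(largest eigenvalue of A^T A))

||A||_2 = sigma_max(A) = sqrt(lambda_max(A^T A)). Form the symmetric matrix M = A^T A =
[[29, 13, 16],
 [13, 35, 14],
 [16, 14, 20]].
Its characteristic polynomial (trace, sum of principal 2x2 minors, determinant of M give the coefficients) is
  p(λ) = det(λ I - M) = λ^3 - 84λ^2 + 1674λ - 8100.
No integer candidate from the rational root theorem (±divisors of 8100) is a root, so the roots are irrational. The cubic discriminant is Δ = 535552560 > 0, so there are three distinct real roots. p(7) = -155 and p(8) = 428 have opposite signs, so a root lies in (7, 8); Newton's method refines it to λ ≈ 7.2462. p(19) = 241 and p(20) = -220 have opposite signs, so a root lies in (19, 20); Newton's method refines it to λ ≈ 19.5365. p(57) = -405 and p(58) = 1528 have opposite signs, so a root lies in (57, 58); Newton's method refines it to λ ≈ 57.2173. Check (Vieta): the three roots sum to 84, matching tr M = 84.
So the eigenvalues of A^T A are ≈ 7.2462, 19.5365, 57.2173 (all ≥ 0, as they must be for A^T A). The largest is λ_max ≈ 57.2173, hence ||A||_2 = sqrt(λ_max) ≈ 7.5642.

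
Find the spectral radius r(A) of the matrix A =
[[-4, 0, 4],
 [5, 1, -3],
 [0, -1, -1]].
r(A) ≈ 4.9674

The eigenvalues of A are the roots of its characteristic polynomial. With M = A (coefficients from the trace, the sum of principal 2x2 minors, and det A):
  p(λ) = det(λ I - M) = λ^3 + 4λ^2 - 4λ + 4.
No integer candidate from the rational root theorem (±divisors of 4) is a root, so the roots are irrational. The cubic discriminant is Δ = -2096 < 0, so there is one real root and a complex-conjugate pair. p(-5) = -1 and p(-4) = 20 have opposite signs, so a root lies in (-5, -4); Newton's method refines it to λ ≈ -4.9674. Dividing out (λ - (-4.9674)) leaves approximately λ^2 - 0.9674λ + 0.8053. For λ^2 - 0.9674λ + 0.8053 the discriminant is -2.2852. It is negative, so the remaining roots are the complex-conjugate pair λ ≈ 0.4837 ± 0.7558i. Their product equals the constant term, so |λ|^2 ≈ 0.8053 and |λ| ≈ 0.8974.
Thus the eigenvalues (to 4 decimals) are -4.9674 (modulus 4.9674); 0.4837 ± 0.7558i (modulus 0.8974). The spectral radius is the largest modulus: r(A) ≈ 4.9674. (Cross-check: r(A) ≤ ||A||_2 ≈ 8.1125; equality holds whenever A is normal, though it can also hold for some non-normal A.)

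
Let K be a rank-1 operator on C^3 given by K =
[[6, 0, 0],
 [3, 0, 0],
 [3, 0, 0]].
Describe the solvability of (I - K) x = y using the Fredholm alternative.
(I - K) is invertible (det(I - K) = -5 ≠ 0), so for every y in C^3 the equation (I - K) x = y has a unique solution.

K has rank 1, so it is an outer product K = u v^T: every row of K is a multiple of one row vector. Reading off the entries, u = (2, 1, 1) and v = (3, 0, 0) (row i of K equals u_i·v^T). A rank-one matrix u v^T satisfies K u = u (v·u) and kills the (2)-dimensional subspace v^⊥, so its characteristic polynomial is lambda^2 (lambda - v·u) with v·u = tr K = 6. Hence the eigenvalues of I - K are 1 (multiplicity 2) and 1 - (6) = -5, so det(I - K) = -5. (Direct check: I - K =
[[-5, 0, 0],
 [-3, 1, 0],
 [-3, 0, 1]]
has determinant -5.) The finite-dimensional Fredholm alternative says: either (I - K) is invertible, or ker(I - K) ≠ {0} and then range(I - K) = ker((I - K)^*)^⊥, with dim ker(I - K) = dim ker((I - K)^*). Since det(I - K) ≠ 0, 1 is not an eigenvalue of K and ker(I - K) = {0}, so we are in the first case: for every y there is a unique x = (I - K)^(-1) y. Explicitly, by the Sherman–Morrison formula, (I - u v^T)^(-1) = I + u v^T/(1 - v·u), i.e. (I - K)^(-1) = I + K/(-5).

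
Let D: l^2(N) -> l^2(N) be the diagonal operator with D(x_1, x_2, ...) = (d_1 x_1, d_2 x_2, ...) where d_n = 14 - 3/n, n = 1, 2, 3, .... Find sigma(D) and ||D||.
sigma(D) = {14 - 3/n : n ≥ 1} ∪ {14}; ||D|| = 14

A bounded diagonal operator on l^2 with diagonal entries d_n has spectrum equal to the closure of {d_n : n ≥ 1}: every d_n is an eigenvalue (with eigenvector e_n), so {d_n} ⊂ sigma(D); the spectrum is closed, so its closure is too; and for lambda not in the closure, (D - lambda I) has bounded inverse (the diagonal entries 1/(d_n - lambda) are bounded). For our sequence d_n = 14 - 3/n, n = 1, 2, 3, ...:
  - {d_n} = {14 - 3/n : n ≥ 1}; the only limit point is 14
  - closure = {14 - 3/n : n ≥ 1} ∪ {14}
For the norm: a diagonal operator has ||D|| = sup_n |d_n|. Here d_n = 14 - 3/n increases monotonically from d_1 = 11 toward 14, with all terms in [11, 14); so sup_n |d_n| = 14 (the supremum is the limit, not attained). So ||D|| = 14.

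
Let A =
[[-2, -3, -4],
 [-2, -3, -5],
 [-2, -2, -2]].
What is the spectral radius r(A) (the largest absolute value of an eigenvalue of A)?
r(A) ≈ 8.0276

The eigenvalues of A are the roots of its characteristic polynomial. With M = A (coefficients from the trace, the sum of principal 2x2 minors, and det A):
  p(λ) = det(λ I - M) = λ^3 + 7λ^2 - 8λ + 2.
No integer candidate from the rational root theorem (±divisors of 2) is a root, so the roots are irrational. The cubic discriminant is Δ = 316 > 0, so there are three distinct real roots. p(-9) = -88 and p(-8) = 2 have opposite signs, so a root lies in (-9, -8); Newton's method refines it to λ ≈ -8.0276. p(0) = 2 and p(0.5) = -0.125 have opposite signs, so a root lies in (0, 0.5); Newton's method refines it to λ ≈ 0.3919. p(0.5) = -0.125 and p(1) = 2 have opposite signs, so a root lies in (0.5, 1); Newton's method refines it to λ ≈ 0.6357. Check (Vieta): the three roots sum to -7, matching tr M = -7.
Thus the eigenvalues (to 4 decimals) are -8.0276 (modulus 8.0276); 0.3919 (modulus 0.3919); 0.6357 (modulus 0.6357). The spectral radius is the largest modulus: r(A) ≈ 8.0276. (Cross-check: r(A) ≤ ||A||_2 ≈ 8.8207; equality holds whenever A is normal, though it can also hold for some non-normal A.)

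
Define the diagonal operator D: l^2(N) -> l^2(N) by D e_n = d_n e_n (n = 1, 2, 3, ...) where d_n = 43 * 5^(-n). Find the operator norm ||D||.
||D|| = 43/5 (attained at n = 1)

For D diagonal, ||D|| = sup_n |d_n|. The sequence d_n = 43 * 5^(-n) is positive and strictly decreasing (ratio 5^(-1) < 1), so the supremum is d_1 = 43/5. Hence ||D|| = 43/5.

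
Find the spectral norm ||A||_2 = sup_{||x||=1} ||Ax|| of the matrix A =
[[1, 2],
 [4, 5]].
||A||_2 = sqrt((46 + sqrt(2080))/2) ≈ 6.7678 (= sqrt(largest eigenvalue of A^T A))

||A||_2 = sigma_max(A) = sqrt(lambda_max(A^T A)). Form the symmetric matrix M = A^T A =
[[17, 22],
 [22, 29]].
Its characteristic polynomial (trace, determinant of M give the coefficients) is
  p(λ) = det(λ I - M) = λ^2 - 46λ + 9.
For λ^2 - 46λ + 9 the discriminant is 2080. It is nonnegative but not a perfect square, so the roots are real and irrational: λ = (46 ± sqrt(2080))/2 ≈ 45.8035, 0.1965.
So the eigenvalues of A^T A are ≈ 0.1965, 45.8035 (all ≥ 0, as they must be for A^T A). The largest is λ_max = (46 + sqrt(2080))/2 ≈ 45.8035, hence ||A||_2 = sqrt(λ_max) = sqrt((46 + sqrt(2080))/2) ≈ 6.7678.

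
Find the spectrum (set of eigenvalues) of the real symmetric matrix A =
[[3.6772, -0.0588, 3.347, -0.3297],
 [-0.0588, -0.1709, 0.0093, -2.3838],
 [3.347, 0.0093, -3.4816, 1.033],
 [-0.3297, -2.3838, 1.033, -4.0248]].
sigma(A) ≈ {-6, -4, 1, 5}

A is real symmetric, so its spectrum consists of real eigenvalues. Expanding the characteristic polynomial of the displayed matrix gives
  det(λ I - A) = p(λ) = λ^4 + (4)λ^3 + (-31)λ^2 + (-94)λ + (119.9983).
Solving p(λ) = 0 yields eigenvalues ≈ -6, -4, 1, 5. (A is shown rounded to 4 decimals, so these recover the underlying integer eigenvalues to within that precision.)
Verification: the trace of A = -4 equals the sum of eigenvalues -4, and det(A) ≈ 119.9983 matches the eigenvalue product 120.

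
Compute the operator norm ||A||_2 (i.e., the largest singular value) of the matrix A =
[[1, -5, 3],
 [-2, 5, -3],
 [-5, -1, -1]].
||A||_2 ≈ 8.5937 (= sqrt(largest eigenvalue of A^T A))

||A||_2 = sigma_max(A) = sqrt(lambda_max(A^T A)). Form the symmetric matrix M = A^T A =
[[30, -10, 14],
 [-10, 51, -29],
 [14, -29, 19]].
Its characteristic polynomial (trace, sum of principal 2x2 minors, determinant of M give the coefficients) is
  p(λ) = det(λ I - M) = λ^3 - 100λ^2 + 1932λ - 64.
No integer candidate from the rational root theorem (±divisors of 64) is a root, so the roots are irrational. The cubic discriminant is Δ = 8446977536 > 0, so there are three distinct real roots. p(0) = -64 and p(1) = 1769 have opposite signs, so a root lies in (0, 1); Newton's method refines it to λ ≈ 0.0332. p(26) = 144 and p(27) = -1117 have opposite signs, so a root lies in (26, 27); Newton's method refines it to λ ≈ 26.1159. p(73) = -2911 and p(74) = 528 have opposite signs, so a root lies in (73, 74); Newton's method refines it to λ ≈ 73.8509. Check (Vieta): the three roots sum to 100, matching tr M = 100.
So the eigenvalues of A^T A are ≈ 0.0332, 26.1159, 73.8509 (all ≥ 0, as they must be for A^T A). The largest is λ_max ≈ 73.8509, hence ||A||_2 = sqrt(λ_max) ≈ 8.5937.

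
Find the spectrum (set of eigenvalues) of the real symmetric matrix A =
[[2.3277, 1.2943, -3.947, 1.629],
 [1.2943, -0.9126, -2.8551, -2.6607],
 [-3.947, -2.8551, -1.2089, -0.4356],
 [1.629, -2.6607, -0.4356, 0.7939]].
sigma(A) ≈ {-5, -3, 3, 6}

A is real symmetric, so its spectrum consists of real eigenvalues. Expanding the characteristic polynomial of the displayed matrix gives
  det(λ I - A) = p(λ) = λ^4 + (-1)λ^3 + (-39)λ^2 + (9.0025)λ + (269.9924).
Solving p(λ) = 0 yields eigenvalues ≈ -5, -3, 3, 6. (A is shown rounded to 4 decimals, so these recover the underlying integer eigenvalues to within that precision.)
Verification: the trace of A = 1 equals the sum of eigenvalues 1, and det(A) ≈ 269.9924 matches the eigenvalue product 270.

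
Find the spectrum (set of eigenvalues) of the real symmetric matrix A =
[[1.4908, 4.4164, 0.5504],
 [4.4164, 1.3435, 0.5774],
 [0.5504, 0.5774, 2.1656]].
sigma(A) ≈ {-3, 2, 6}

A is real symmetric, so its spectrum consists of real eigenvalues. Expanding the characteristic polynomial of the displayed matrix gives
  det(λ I - A) = p(λ) = λ^3 + (-5)λ^2 + (-12)λ + (35.9986).
Solving p(λ) = 0 yields eigenvalues ≈ -3, 2, 6. (A is shown rounded to 4 decimals, so these recover the underlying integer eigenvalues to within that precision.)
Verification: the trace of A = 5 equals the sum of eigenvalues 5, and det(A) ≈ -35.9986 matches the eigenvalue product -36.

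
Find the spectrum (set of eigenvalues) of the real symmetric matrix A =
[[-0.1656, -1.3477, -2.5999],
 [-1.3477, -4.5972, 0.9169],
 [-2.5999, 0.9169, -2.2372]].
sigma(A) ≈ {-5, -4, 2}

A is real symmetric, so its spectrum consists of real eigenvalues. Expanding the characteristic polynomial of the displayed matrix gives
  det(λ I - A) = p(λ) = λ^3 + (7)λ^2 + (2)λ + (-40).
Solving p(λ) = 0 yields eigenvalues ≈ -5, -4, 2. (A is shown rounded to 4 decimals, so these recover the underlying integer eigenvalues to within that precision.)
Verification: the trace of A = -7 equals the sum of eigenvalues -7, and det(A) ≈ 39.9996 matches the eigenvalue product 40.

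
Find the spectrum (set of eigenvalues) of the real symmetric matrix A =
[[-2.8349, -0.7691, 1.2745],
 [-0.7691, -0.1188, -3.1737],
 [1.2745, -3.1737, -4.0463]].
sigma(A) ≈ {-6, -3, 2}

A is real symmetric, so its spectrum consists of real eigenvalues. Expanding the characteristic polynomial of the displayed matrix gives
  det(λ I - A) = p(λ) = λ^3 + (7)λ^2 + (0)λ + (-36).
Solving p(λ) = 0 yields eigenvalues ≈ -6, -3, 2. (A is shown rounded to 4 decimals, so these recover the underlying integer eigenvalues to within that precision.)
Verification: the trace of A = -7 equals the sum of eigenvalues -7, and det(A) ≈ 35.9997 matches the eigenvalue product 36.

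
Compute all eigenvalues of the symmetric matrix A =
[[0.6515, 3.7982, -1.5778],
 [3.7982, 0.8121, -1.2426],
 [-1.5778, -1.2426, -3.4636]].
sigma(A) ≈ {-4, -3, 5}

A is real symmetric, so its spectrum consists of real eigenvalues. Expanding the characteristic polynomial of the displayed matrix gives
  det(λ I - A) = p(λ) = λ^3 + (2)λ^2 + (-23)λ + (-60).
Solving p(λ) = 0 yields eigenvalues ≈ -4, -3, 5. (A is shown rounded to 4 decimals, so these recover the underlying integer eigenvalues to within that precision.)
Verification: the trace of A = -2 equals the sum of eigenvalues -2, and det(A) ≈ 60.0002 matches the eigenvalue product 60.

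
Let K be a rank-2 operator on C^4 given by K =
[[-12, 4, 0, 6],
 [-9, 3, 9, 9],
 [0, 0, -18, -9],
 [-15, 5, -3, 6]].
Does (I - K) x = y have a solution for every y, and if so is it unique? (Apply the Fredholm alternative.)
(I - K) is invertible (det(I - K) = 40 ≠ 0), so for every y in C^4 the equation (I - K) x = y has a unique solution.

K has rank 2 and factors as K = U V^T = u1 v1^T + u2 v2^T with u1 = (2, 0, 3, 3), v1 = (-3, 1, -3, 0), u2 = (2, 3, -3, 2), v2 = (-3, 1, 3, 3) (multiplying out reproduces the displayed K). The nonzero eigenvalues of U V^T coincide with those of the 2 x 2 matrix G = V^T U = [[v1·u1, v1·u2], [v2·u1, v2·u2]] = [[-15, 6], [12, -6]], and by the Sylvester determinant identity det(I_4 - U V^T) = det(I_2 - V^T U) = det([[16, -6], [-12, 7]]) = (16)(7) - (-6)(-12) = 40. (Direct check: I - K =
[[13, -4, 0, -6],
 [9, -2, -9, -9],
 [0, 0, 19, 9],
 [15, -5, 3, -5]]
has determinant 40.) The finite-dimensional Fredholm alternative says: either (I - K) is invertible, or ker(I - K) ≠ {0} and then range(I - K) = ker((I - K)^*)^⊥, with dim ker(I - K) = dim ker((I - K)^*). Since det(I - K) ≠ 0, 1 is not an eigenvalue of K and ker(I - K) = {0}, so we are in the first case: for every y there is a unique x = (I - K)^(-1) y. (Explicitly, by the Woodbury identity, (I - U V^T)^(-1) = I + U (I_2 - G)^(-1) V^T.)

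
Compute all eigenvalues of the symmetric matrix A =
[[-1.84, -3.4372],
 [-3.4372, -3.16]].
sigma(A) ≈ {-6, 1}

A is real symmetric, so its spectrum consists of real eigenvalues. Expanding the characteristic polynomial of the displayed matrix gives
  det(λ I - A) = p(λ) = λ^2 + (5)λ + (-6).
Solving p(λ) = 0 yields eigenvalues ≈ -6, 1. (A is shown rounded to 4 decimals, so these recover the underlying integer eigenvalues to within that precision.)
Verification: the trace of A = -5 equals the sum of eigenvalues -5, and det(A) ≈ -5.9999 matches the eigenvalue product -6.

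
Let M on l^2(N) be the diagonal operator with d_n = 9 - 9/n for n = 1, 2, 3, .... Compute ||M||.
||M|| = 9

For a diagonal operator on l^2 with entries d_n, ||M|| = sup_n |d_n|. Here d_1 = 0, d_2 = 9/2, ..., and d_n = 9 - 9/n increases monotonically toward 9. All terms lie in [0, 9), so |d_n| = d_n and the supremum is the limit 9, which is not attained by any individual d_n. Hence ||M|| = 9.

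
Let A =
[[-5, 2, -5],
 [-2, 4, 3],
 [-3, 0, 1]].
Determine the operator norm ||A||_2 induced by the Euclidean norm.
||A||_2 ≈ 7.5527 (= sqrt(largest eigenvalue of A^T A))

||A||_2 = sigma_max(A) = sqrt(lambda_max(A^T A)). Form the symmetric matrix M = A^T A =
[[38, -18, 16],
 [-18, 20, 2],
 [16, 2, 35]].
Its characteristic polynomial (trace, sum of principal 2x2 minors, determinant of M give the coefficients) is
  p(λ) = det(λ I - M) = λ^3 - 93λ^2 + 2206λ - 8836.
No integer candidate from the rational root theorem (±divisors of 8836) is a root, so the roots are irrational. The cubic discriminant is Δ = 1241127284 > 0, so there are three distinct real roots. p(5) = -6 and p(6) = 1268 have opposite signs, so a root lies in (5, 6); Newton's method refines it to λ ≈ 5.0044. p(30) = 644 and p(31) = -32 have opposite signs, so a root lies in (30, 31); Newton's method refines it to λ ≈ 30.9527. p(57) = -58 and p(58) = 1372 have opposite signs, so a root lies in (57, 58); Newton's method refines it to λ ≈ 57.0428. Check (Vieta): the three roots sum to 93, matching tr M = 93.
So the eigenvalues of A^T A are ≈ 5.0044, 30.9527, 57.0428 (all ≥ 0, as they must be for A^T A). The largest is λ_max ≈ 57.0428, hence ||A||_2 = sqrt(λ_max) ≈ 7.5527.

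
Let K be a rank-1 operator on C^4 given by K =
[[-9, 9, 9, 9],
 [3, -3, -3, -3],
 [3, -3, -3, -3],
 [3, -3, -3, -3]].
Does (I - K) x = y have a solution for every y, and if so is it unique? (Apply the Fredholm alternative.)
(I - K) is invertible (det(I - K) = 19 ≠ 0), so for every y in C^4 the equation (I - K) x = y has a unique solution.

K has rank 1, so it is an outer product K = u v^T: every row of K is a multiple of one row vector. Reading off the entries, u = (3, -1, -1, -1) and v = (-3, 3, 3, 3) (row i of K equals u_i·v^T). A rank-one matrix u v^T satisfies K u = u (v·u) and kills the (3)-dimensional subspace v^⊥, so its characteristic polynomial is lambda^3 (lambda - v·u) with v·u = tr K = -18. Hence the eigenvalues of I - K are 1 (multiplicity 3) and 1 - (-18) = 19, so det(I - K) = 19. (Direct check: I - K =
[[10, -9, -9, -9],
 [-3, 4, 3, 3],
 [-3, 3, 4, 3],
 [-3, 3, 3, 4]]
has determinant 19.) The finite-dimensional Fredholm alternative says: either (I - K) is invertible, or ker(I - K) ≠ {0} and then range(I - K) = ker((I - K)^*)^⊥, with dim ker(I - K) = dim ker((I - K)^*). Since det(I - K) ≠ 0, 1 is not an eigenvalue of K and ker(I - K) = {0}, so we are in the first case: for every y there is a unique x = (I - K)^(-1) y. Explicitly, by the Sherman–Morrison formula, (I - u v^T)^(-1) = I + u v^T/(1 - v·u), i.e. (I - K)^(-1) = I + K/(19).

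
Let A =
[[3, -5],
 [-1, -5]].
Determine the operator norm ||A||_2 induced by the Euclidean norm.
||A||_2 = sqrt((60 + sqrt(2000))/2) ≈ 7.2361 (= sqrt(largest eigenvalue of A^T A))

||A||_2 = sigma_max(A) = sqrt(lambda_max(A^T A)). Form the symmetric matrix M = A^T A =
[[10, -10],
 [-10, 50]].
Its characteristic polynomial (trace, determinant of M give the coefficients) is
  p(λ) = det(λ I - M) = λ^2 - 60λ + 400.
For λ^2 - 60λ + 400 the discriminant is 2000. It is nonnegative but not a perfect square, so the roots are real and irrational: λ = (60 ± sqrt(2000))/2 ≈ 52.3607, 7.6393.
So the eigenvalues of A^T A are ≈ 7.6393, 52.3607 (all ≥ 0, as they must be for A^T A). The largest is λ_max = (60 + sqrt(2000))/2 ≈ 52.3607, hence ||A||_2 = sqrt(λ_max) = sqrt((60 + sqrt(2000))/2) ≈ 7.2361.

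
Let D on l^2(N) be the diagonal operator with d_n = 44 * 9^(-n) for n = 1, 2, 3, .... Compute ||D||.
||D|| = 44/9 (attained at n = 1)

For D diagonal, ||D|| = sup_n |d_n|. The sequence d_n = 44 * 9^(-n) is positive and strictly decreasing (ratio 9^(-1) < 1), so the supremum is d_1 = 44/9. Hence ||D|| = 44/9.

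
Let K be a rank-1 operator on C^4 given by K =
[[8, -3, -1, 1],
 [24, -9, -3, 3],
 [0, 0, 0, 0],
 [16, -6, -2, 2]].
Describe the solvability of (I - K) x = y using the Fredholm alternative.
(I - K) is singular (det(I - K) = 0, i.e. 1 ∈ sigma(K)). (I - K) x = y is solvable iff y ⊥ ker((I - K)^*) = span{(8, -3, -1, 1)}, i.e. iff 8y_1 - 3y_2 - y_3 + y_4 = 0. When solvable, the solutions are x = y + c·(1, 3, 0, 2), c arbitrary (ker(I - K) = span{(1, 3, 0, 2)}, dimension 1).

K has rank 1, so it is an outer product K = u v^T: every row of K is a multiple of one row vector. Reading off the entries, u = (1, 3, 0, 2) and v = (8, -3, -1, 1) (row i of K equals u_i·v^T). A rank-one matrix u v^T satisfies K u = u (v·u) and kills the (3)-dimensional subspace v^⊥, so its characteristic polynomial is lambda^3 (lambda - v·u) with v·u = tr K = 1. Hence the eigenvalues of I - K are 1 (multiplicity 3) and 1 - (1) = 0, so det(I - K) = 0. (Direct check: I - K =
[[-7, 3, 1, -1],
 [-24, 10, 3, -3],
 [0, 0, 1, 0],
 [-16, 6, 2, -1]]
has determinant 0.) So 1 is an eigenvalue of K and (I - K) is not invertible. The finite-dimensional Fredholm alternative says: either (I - K) is invertible, or ker(I - K) ≠ {0} and then range(I - K) = ker((I - K)^*)^⊥, with dim ker(I - K) = dim ker((I - K)^*). We are in the second case, so we need both kernels. Kernel of I - K: (I - K) u = u - u (v·u) = u - u = 0, so ker(I - K) = span{u} = span{(1, 3, 0, 2)} (it is exactly 1-dimensional because rank(I - K) = 3). Kernel of the adjoint: K is real, so (I - K)^* = I - K^T = I - v u^T, and (I - v u^T) v = v - v (u·v) = 0; hence ker((I - K)^*) = span{v} = span{(8, -3, -1, 1)}. Therefore (I - K) x = y is solvable iff <y, v> = 0, i.e. iff 8y_1 - 3y_2 - y_3 + y_4 = 0. When this holds, K y = u (v·y) = 0, so (I - K) y = y and x = y is a particular solution; the full solution set is the line x = y + c·u = y + c·(1, 3, 0, 2), c ∈ C.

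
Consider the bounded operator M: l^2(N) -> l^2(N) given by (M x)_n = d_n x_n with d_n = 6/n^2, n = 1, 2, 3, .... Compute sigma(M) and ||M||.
sigma(M) = {6/n^2 : n ≥ 1} ∪ {0}; ||M|| = 6

A bounded diagonal operator on l^2 with diagonal entries d_n has spectrum equal to the closure of {d_n : n ≥ 1}: every d_n is an eigenvalue (with eigenvector e_n), so {d_n} ⊂ sigma(M); the spectrum is closed, so its closure is too; and for lambda not in the closure, (M - lambda I) has bounded inverse (the diagonal entries 1/(d_n - lambda) are bounded). For our sequence d_n = 6/n^2, n = 1, 2, 3, ...:
  - {d_n} = {6/n^2 : n ≥ 1}; the only limit point is 0
  - closure = {6/n^2 : n ≥ 1} ∪ {0}
For the norm: a diagonal operator has ||M|| = sup_n |d_n|. Here d_n = 6/n^2 is positive and decreasing, so sup_n |d_n| = d_1 = 6. So ||M|| = 6.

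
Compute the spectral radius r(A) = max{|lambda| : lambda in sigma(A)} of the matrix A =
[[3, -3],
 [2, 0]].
r(A) = sqrt(6) ≈ 2.4495

The eigenvalues of A are the roots of its characteristic polynomial. With M = A (coefficients from the trace and determinant):
  p(λ) = det(λ I - M) = λ^2 - 3λ + 6.
For λ^2 - 3λ + 6 the discriminant is -15. It is negative, so the roots are the complex-conjugate pair λ = 3/2 ± (sqrt(15)/2) i ≈ 1.5 ± 1.9365i. For a conjugate pair the product of the roots equals the constant term, so |λ|^2 = 6 and |λ| = sqrt(6) ≈ 2.4495.
Thus the eigenvalues (to 4 decimals) are 1.5 ± 1.9365i (modulus 2.4495). The spectral radius is the largest modulus: r(A) = sqrt(6) ≈ 2.4495. (Cross-check: r(A) ≤ ||A||_2 ≈ 4.4966; equality holds whenever A is normal, though it can also hold for some non-normal A.)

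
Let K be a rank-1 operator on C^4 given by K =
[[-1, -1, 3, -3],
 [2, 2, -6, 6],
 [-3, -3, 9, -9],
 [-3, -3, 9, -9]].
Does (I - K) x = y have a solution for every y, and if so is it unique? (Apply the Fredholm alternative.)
(I - K) is singular (det(I - K) = 0, i.e. 1 ∈ sigma(K)). (I - K) x = y is solvable iff y ⊥ ker((I - K)^*) = span{(-1, -1, 3, -3)}, i.e. iff -y_1 - y_2 + 3y_3 - 3y_4 = 0. When solvable, the solutions are x = y + c·(1, -2, 3, 3), c arbitrary (ker(I - K) = span{(1, -2, 3, 3)}, dimension 1).

K has rank 1, so it is an outer product K = u v^T: every row of K is a multiple of one row vector. Reading off the entries, u = (1, -2, 3, 3) and v = (-1, -1, 3, -3) (row i of K equals u_i·v^T). A rank-one matrix u v^T satisfies K u = u (v·u) and kills the (3)-dimensional subspace v^⊥, so its characteristic polynomial is lambda^3 (lambda - v·u) with v·u = tr K = 1. Hence the eigenvalues of I - K are 1 (multiplicity 3) and 1 - (1) = 0, so det(I - K) = 0. (Direct check: I - K =
[[2, 1, -3, 3],
 [-2, -1, 6, -6],
 [3, 3, -8, 9],
 [3, 3, -9, 10]]
has determinant 0.) So 1 is an eigenvalue of K and (I - K) is not invertible. The finite-dimensional Fredholm alternative says: either (I - K) is invertible, or ker(I - K) ≠ {0} and then range(I - K) = ker((I - K)^*)^⊥, with dim ker(I - K) = dim ker((I - K)^*). We are in the second case, so we need both kernels. Kernel of I - K: (I - K) u = u - u (v·u) = u - u = 0, so ker(I - K) = span{u} = span{(1, -2, 3, 3)} (it is exactly 1-dimensional because rank(I - K) = 3). Kernel of the adjoint: K is real, so (I - K)^* = I - K^T = I - v u^T, and (I - v u^T) v = v - v (u·v) = 0; hence ker((I - K)^*) = span{v} = span{(-1, -1, 3, -3)}. Therefore (I - K) x = y is solvable iff <y, v> = 0, i.e. iff -y_1 - y_2 + 3y_3 - 3y_4 = 0. When this holds, K y = u (v·y) = 0, so (I - K) y = y and x = y is a particular solution; the full solution set is the line x = y + c·u = y + c·(1, -2, 3, 3), c ∈ C.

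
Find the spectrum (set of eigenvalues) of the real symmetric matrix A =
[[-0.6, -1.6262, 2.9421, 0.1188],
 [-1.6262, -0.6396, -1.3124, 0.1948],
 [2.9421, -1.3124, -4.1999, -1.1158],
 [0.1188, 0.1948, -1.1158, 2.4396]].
sigma(A) ≈ {-6, -2, 2, 3}

A is real symmetric, so its spectrum consists of real eigenvalues. Expanding the characteristic polynomial of the displayed matrix gives
  det(λ I - A) = p(λ) = λ^4 + (3)λ^3 + (-22)λ^2 + (-11.9987)λ + (72).
Solving p(λ) = 0 yields eigenvalues ≈ -6, -2, 2, 3. (A is shown rounded to 4 decimals, so these recover the underlying integer eigenvalues to within that precision.)
Verification: the trace of A = -3 equals the sum of eigenvalues -3, and det(A) ≈ 71.9999 matches the eigenvalue product 72.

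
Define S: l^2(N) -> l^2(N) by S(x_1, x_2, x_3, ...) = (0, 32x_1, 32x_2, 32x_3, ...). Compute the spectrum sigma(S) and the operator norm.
sigma(S) = closed disk {z in C : |z| ≤ 32}; ||S|| = 32

Note S = 32·U where U is the unit right shift (U x)_k = x_{k-1} (with x_0 := 0); so ||S|| = 32||U|| and sigma(S) = 32·sigma(U). ||S x||^2 = sum_{k≥1} |32x_k|^2 = 1024||x||^2, so ||S|| = 32 and sigma(S) ⊂ {|z| ≤ 32}. For any |lambda| < 32, the equation (S - lambda I) x = 0 forces x_1 = 0, then 32x_k = lambda x_{k+1} ⇒ x = 0, so S has no eigenvalues. But (S - lambda I) is not surjective for |lambda| < 32: solving (S - lambda I) x = e_1 would require x_n proportional to (lambda/32)^(-n), which is not in l^2. So every |lambda| < 32 lies in the residual spectrum. The boundary |lambda| = 32 is in the approximate point spectrum (the spectrum is closed). Hence sigma(S) is the closed disk of radius 32.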